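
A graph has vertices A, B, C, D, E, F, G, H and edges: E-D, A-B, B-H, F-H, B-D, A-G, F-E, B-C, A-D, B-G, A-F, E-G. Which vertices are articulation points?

Removing B increases the component count from 1 to 2, so B is a cut vertex.
By contrast removing H leaves 1 component; it is not a cut vertex. No other vertex is a cut vertex either.

B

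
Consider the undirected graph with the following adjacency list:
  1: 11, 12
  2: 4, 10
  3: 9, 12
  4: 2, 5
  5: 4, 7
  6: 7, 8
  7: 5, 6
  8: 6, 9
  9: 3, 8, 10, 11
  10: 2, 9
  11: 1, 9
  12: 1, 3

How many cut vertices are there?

1

Removing 9 increases the component count from 1 to 2, so 9 is a cut vertex.
By contrast removing 7 leaves 1 component; it is not a cut vertex. No other vertex is a cut vertex either.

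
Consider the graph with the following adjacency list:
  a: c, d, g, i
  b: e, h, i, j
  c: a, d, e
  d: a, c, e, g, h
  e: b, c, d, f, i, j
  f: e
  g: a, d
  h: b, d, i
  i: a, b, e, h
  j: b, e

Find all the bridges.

e-f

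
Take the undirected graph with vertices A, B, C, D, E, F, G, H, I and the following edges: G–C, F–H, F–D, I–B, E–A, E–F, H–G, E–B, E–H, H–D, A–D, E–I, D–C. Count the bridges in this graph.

The edges on the cycle E-I-B-E are not bridges since each lies on that cycle.
Every edge lies on some cycle, so there are no bridges.

0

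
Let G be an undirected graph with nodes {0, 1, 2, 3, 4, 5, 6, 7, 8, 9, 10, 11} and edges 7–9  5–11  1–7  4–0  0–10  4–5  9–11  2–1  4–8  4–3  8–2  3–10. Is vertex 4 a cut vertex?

Deleting 4 raises the number of components from 2 to 3, so 4 is a cut vertex.

Yes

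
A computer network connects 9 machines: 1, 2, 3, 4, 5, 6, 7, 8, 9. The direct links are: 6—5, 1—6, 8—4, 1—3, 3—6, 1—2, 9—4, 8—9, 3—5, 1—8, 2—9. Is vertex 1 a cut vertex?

Yes

Deleting 1 raises the number of components from 2 to 3, so 1 is a cut vertex.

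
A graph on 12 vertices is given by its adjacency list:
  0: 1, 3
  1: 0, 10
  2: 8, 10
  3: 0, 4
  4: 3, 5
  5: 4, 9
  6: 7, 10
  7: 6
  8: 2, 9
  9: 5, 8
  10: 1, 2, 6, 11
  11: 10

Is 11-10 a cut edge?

Yes

Removing 11-10 leaves no path between 11 and 10: the component count goes from 1 to 2. So it is a bridge.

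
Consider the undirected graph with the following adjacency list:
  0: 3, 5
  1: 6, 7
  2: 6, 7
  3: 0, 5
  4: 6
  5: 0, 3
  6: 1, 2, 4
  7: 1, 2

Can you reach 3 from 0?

From 0 we can reach 0, 3, 5, which includes 3.

Yes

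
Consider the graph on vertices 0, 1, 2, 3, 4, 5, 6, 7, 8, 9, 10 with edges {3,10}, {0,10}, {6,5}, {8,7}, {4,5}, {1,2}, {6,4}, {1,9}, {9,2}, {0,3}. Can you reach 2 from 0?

No

The component containing 0 is {0, 3, 10}, and 2 is not in it.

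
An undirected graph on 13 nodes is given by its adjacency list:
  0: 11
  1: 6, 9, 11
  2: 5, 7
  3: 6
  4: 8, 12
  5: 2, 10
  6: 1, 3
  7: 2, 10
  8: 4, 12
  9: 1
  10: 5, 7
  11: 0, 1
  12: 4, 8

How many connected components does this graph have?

Starting from 4 we can reach 4, 8, 12. That is one component of size 3.
Starting from 2 we can reach 2, 5, 7, 10. That is one component of size 4.
Starting from 0 we can reach 0, 1, 3, 6, 9, 11. That is one component of size 6.
Total: 3 components.

3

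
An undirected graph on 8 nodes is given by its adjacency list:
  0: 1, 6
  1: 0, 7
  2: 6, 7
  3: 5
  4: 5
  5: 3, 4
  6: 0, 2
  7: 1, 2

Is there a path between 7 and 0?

Yes

From 7 we can reach 0, 1, 2, 6, 7, which includes 0.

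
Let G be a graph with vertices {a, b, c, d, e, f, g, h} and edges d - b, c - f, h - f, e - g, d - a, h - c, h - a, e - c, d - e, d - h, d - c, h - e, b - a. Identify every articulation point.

e

Removing e increases the component count from 1 to 2, so e is a cut vertex.
By contrast removing f leaves 1 component; it is not a cut vertex. No other vertex is a cut vertex either.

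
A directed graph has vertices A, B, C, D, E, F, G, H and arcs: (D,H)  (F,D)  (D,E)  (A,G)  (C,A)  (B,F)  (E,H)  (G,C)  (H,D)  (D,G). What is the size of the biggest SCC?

{A, C, G} are all mutually reachable — one SCC of size 3.
{D, E, H} are all mutually reachable — one SCC of size 3.
{B} is an SCC by itself.
{F} is an SCC by itself.
The largest has 3 vertices.

3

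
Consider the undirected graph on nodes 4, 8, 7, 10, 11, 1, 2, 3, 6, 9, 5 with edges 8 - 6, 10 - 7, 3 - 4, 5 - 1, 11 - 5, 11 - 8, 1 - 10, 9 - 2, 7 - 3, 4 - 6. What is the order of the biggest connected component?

9

Starting from 2 we can reach 2, 9. That is one component of size 2.
Starting from 1 we can reach 1, 3, 4, 5, 6, 7, 8, 10, 11. That is one component of size 9.
The largest has 9 vertices.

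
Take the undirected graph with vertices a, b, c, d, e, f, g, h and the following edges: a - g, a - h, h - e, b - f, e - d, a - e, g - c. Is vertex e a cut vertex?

Deleting e raises the number of components from 2 to 3, so e is a cut vertex.

Yes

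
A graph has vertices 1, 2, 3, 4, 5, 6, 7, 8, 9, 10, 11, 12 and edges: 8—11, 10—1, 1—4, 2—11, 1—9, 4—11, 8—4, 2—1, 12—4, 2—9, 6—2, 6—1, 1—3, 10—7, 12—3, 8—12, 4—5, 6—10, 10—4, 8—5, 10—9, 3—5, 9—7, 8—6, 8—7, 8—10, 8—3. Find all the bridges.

none

The edges on the cycle 8-6-2-9-10-8 are not bridges since each lies on that cycle.
Every edge lies on some cycle, so there are no bridges.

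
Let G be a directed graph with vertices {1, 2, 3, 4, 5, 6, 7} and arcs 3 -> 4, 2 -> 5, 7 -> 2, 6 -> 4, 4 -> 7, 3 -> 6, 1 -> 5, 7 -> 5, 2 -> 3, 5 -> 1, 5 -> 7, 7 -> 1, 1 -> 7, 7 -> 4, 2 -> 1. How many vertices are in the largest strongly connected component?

7

{1, 2, 3, 4, 5, 6, 7} are all mutually reachable — one SCC of size 7.
The largest has 7 vertices.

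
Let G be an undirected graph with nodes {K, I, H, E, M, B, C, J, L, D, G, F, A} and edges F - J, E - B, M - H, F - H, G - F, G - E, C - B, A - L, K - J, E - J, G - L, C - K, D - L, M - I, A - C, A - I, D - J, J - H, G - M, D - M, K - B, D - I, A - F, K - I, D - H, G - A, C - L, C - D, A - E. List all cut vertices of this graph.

Removing L, for instance, still leaves 1 component. No single vertex removal increases the component count — the graph has no articulation points.

none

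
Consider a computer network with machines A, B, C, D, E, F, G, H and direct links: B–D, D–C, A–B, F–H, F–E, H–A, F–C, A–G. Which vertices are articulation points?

Removing A increases the component count from 1 to 2, so A is a cut vertex.
Removing F increases the component count from 1 to 2, so F is a cut vertex.
By contrast removing D leaves 1 component; it is not a cut vertex. No other vertex is a cut vertex either.

A, F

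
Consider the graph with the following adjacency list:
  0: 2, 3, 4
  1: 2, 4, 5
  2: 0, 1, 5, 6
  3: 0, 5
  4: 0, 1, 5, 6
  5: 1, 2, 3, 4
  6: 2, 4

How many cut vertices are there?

Removing 3, for instance, still leaves 1 component. No single vertex removal increases the component count — the graph has no articulation points.

0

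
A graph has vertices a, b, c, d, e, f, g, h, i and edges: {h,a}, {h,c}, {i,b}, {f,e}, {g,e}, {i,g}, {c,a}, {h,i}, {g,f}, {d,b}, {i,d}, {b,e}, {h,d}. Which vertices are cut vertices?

h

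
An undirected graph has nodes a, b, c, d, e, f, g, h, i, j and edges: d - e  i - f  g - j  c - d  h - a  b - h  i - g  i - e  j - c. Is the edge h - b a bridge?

Yes

Removing h - b leaves no path between h and b: the component count goes from 2 to 3. So it is a bridge.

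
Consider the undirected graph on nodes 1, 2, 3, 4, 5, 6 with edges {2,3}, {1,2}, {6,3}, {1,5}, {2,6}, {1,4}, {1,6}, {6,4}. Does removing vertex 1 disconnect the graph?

Yes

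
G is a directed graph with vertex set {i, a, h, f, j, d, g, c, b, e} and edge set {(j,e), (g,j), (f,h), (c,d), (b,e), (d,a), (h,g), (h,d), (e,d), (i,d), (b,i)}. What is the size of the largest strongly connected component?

{g} is an SCC by itself.
{d} is an SCC by itself.
{a} is an SCC by itself.
{c} is an SCC by itself.
{i} is an SCC by itself.
(and 5 more singleton SCCs)
The largest has 1 vertex.

1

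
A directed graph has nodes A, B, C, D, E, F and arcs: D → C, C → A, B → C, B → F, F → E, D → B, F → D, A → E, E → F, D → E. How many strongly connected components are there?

1

{A, B, C, D, E, F} are all mutually reachable — one SCC of size 6.
That gives 1 strongly connected component.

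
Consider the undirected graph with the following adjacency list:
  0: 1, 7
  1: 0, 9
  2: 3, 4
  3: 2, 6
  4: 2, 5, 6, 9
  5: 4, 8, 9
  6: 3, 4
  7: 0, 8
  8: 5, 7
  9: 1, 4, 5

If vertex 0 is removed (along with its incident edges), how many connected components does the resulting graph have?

1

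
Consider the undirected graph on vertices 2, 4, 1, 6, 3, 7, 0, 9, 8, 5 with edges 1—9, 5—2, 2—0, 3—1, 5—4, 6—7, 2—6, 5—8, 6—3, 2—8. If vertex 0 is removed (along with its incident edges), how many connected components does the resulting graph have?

With 0 gone, the remaining components are: {1, 2, 3, 4, 5, 6, 7, 8, 9}.
That is 1 component.

1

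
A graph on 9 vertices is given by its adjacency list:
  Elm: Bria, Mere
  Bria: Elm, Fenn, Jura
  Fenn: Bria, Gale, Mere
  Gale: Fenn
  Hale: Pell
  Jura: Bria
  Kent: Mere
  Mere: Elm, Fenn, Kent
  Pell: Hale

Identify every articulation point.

Removing Bria increases the component count from 2 to 3, so Bria is a cut vertex.
Removing Fenn increases the component count from 2 to 3, so Fenn is a cut vertex.
Removing Mere increases the component count from 2 to 3, so Mere is a cut vertex.
By contrast removing Kent leaves 2 components; it is not a cut vertex. No other vertex is a cut vertex either.

Bria, Fenn, Mere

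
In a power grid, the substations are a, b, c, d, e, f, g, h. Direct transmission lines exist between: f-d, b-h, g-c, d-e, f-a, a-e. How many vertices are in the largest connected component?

Starting from b we can reach b, h. That is one component of size 2.
Starting from c we can reach c, g. That is one component of size 2.
Starting from a we can reach a, d, e, f. That is one component of size 4.
The largest has 4 vertices.

4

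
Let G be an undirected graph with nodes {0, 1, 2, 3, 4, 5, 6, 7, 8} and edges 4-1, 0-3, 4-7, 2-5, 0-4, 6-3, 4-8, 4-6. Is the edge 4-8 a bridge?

Yes

Removing 4-8 leaves no path between 4 and 8: the component count goes from 2 to 3. So it is a bridge.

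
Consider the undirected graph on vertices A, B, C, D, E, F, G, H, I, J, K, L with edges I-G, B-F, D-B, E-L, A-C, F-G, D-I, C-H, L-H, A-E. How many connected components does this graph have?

4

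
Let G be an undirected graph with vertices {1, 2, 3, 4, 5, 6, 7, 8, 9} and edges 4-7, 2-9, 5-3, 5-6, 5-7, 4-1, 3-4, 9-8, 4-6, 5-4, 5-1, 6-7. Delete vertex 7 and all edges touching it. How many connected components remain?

2

With 7 gone, the remaining components are: {2, 8, 9}; {1, 3, 4, 5, 6}.
That is 2 components.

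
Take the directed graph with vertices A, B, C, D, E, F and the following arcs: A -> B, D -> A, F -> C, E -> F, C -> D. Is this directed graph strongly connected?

No

There is no directed path from A to D, so the graph is not strongly connected.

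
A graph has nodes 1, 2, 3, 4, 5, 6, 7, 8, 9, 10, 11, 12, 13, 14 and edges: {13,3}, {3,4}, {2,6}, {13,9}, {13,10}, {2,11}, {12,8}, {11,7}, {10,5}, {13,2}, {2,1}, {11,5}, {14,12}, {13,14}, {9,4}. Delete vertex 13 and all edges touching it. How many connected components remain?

With 13 gone, the remaining components are: {3, 4, 9}; {8, 12, 14}; {1, 2, 5, 6, 7, 10, 11}.
That is 3 components.

3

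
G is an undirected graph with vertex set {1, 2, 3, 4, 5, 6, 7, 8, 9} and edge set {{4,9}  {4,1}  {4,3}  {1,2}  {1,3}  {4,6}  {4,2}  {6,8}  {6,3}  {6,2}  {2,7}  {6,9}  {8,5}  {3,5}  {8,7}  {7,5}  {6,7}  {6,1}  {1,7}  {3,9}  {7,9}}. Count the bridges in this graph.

The edges on the cycle 4-6-1-3-5-7-2-4 are not bridges since each lies on that cycle.
Every edge lies on some cycle, so there are no bridges.

0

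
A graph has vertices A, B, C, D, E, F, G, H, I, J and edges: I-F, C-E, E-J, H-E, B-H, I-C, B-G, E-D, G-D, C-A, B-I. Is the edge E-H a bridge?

No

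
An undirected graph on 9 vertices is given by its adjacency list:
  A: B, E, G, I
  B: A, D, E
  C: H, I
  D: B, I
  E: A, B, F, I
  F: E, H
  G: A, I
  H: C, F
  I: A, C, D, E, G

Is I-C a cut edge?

After removing I-C, the path I-E-F-H-C still connects them, so the edge is not a bridge.

No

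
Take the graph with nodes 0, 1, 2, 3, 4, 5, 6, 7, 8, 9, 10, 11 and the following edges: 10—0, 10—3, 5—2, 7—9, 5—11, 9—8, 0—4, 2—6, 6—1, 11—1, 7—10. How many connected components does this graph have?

Starting from 1 we can reach 1, 2, 5, 6, 11. That is one component of size 5.
Starting from 0 we can reach 0, 3, 4, 7, 8, 9, 10. That is one component of size 7.
Total: 2 components.

2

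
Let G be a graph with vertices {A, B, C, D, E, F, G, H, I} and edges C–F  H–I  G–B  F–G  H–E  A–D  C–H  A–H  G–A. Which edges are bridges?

The edges on the cycle C-F-G-A-H-C are not bridges since each lies on that cycle.
But removing H–E disconnects H from E; removing G–B disconnects G from B; removing I–H disconnects I from H; removing A–D disconnects A from D — these are bridges.

A-D, B-G, E-H, H-I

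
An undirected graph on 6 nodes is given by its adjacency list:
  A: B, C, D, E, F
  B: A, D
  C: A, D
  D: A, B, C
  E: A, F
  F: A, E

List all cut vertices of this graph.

A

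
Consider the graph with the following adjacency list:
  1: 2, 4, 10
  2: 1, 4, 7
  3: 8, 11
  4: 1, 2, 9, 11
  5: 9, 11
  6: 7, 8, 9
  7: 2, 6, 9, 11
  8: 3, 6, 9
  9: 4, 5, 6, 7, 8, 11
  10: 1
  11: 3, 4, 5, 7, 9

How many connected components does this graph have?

1

Starting from 1 we can reach 1, 2, 3, 4, 5, 6, 7, 8, 9, 10, 11. That is one component of size 11.
Total: 1 component.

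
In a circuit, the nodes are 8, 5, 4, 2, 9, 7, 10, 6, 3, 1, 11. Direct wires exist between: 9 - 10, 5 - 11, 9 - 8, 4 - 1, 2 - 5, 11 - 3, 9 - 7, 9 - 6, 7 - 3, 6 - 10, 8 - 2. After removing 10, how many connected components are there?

With 10 gone, the remaining components are: {1, 4}; {2, 3, 5, 6, 7, 8, 9, 11}.
That is 2 components.

2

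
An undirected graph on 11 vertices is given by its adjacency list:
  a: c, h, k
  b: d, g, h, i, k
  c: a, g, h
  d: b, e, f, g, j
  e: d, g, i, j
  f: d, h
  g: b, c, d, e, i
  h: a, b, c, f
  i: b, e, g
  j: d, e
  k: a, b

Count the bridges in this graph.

0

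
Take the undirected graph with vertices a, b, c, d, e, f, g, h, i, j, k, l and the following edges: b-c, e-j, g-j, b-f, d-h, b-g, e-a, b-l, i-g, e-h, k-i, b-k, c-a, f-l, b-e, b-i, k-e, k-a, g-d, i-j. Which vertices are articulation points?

Removing b increases the component count from 1 to 2, so b is a cut vertex.
By contrast removing e leaves 1 component; it is not a cut vertex. No other vertex is a cut vertex either.

b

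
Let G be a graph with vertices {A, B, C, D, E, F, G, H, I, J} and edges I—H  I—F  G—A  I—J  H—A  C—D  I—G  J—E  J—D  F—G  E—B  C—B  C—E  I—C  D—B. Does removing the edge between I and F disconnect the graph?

No

After removing I—F, the path I-G-F still connects them, so the edge is not a bridge.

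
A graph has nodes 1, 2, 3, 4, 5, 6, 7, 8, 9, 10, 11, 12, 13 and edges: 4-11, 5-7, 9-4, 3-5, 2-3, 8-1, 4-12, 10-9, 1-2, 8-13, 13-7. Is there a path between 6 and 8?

The component containing 6 is {6}, and 8 is not in it.

No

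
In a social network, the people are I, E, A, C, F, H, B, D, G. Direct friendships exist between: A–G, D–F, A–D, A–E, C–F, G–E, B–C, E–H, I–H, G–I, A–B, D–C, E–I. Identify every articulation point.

A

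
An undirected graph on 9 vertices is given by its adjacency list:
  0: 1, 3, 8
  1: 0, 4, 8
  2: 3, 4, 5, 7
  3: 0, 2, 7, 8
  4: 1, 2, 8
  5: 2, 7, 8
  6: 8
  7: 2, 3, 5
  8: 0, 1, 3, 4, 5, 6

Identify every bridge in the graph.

The edges on the cycle 5-7-3-2-5 are not bridges since each lies on that cycle.
But removing 6-8 disconnects 6 from 8 — this is a bridge.

6-8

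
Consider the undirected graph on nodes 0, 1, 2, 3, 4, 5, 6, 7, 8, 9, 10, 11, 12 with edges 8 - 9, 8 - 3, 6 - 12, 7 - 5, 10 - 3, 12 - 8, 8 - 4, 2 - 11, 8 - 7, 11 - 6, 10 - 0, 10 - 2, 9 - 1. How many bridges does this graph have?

The edges on the cycle 10-2-11-6-12-8-3-10 are not bridges since each lies on that cycle.
But removing 5 - 7 disconnects 5 from 7; removing 10 - 0 disconnects 10 from 0; removing 4 - 8 disconnects 4 from 8; removing 9 - 1 disconnects 9 from 1 — these are bridges.
In total 6 edges are bridges.

6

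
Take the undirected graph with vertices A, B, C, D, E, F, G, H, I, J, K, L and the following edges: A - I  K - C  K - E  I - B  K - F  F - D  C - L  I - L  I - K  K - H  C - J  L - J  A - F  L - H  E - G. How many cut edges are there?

4

The edges on the cycle A-I-K-F-A are not bridges since each lies on that cycle.
But removing I - B disconnects I from B; removing F - D disconnects F from D; removing E - G disconnects E from G; removing E - K disconnects E from K — these are bridges.
That makes 4 bridges.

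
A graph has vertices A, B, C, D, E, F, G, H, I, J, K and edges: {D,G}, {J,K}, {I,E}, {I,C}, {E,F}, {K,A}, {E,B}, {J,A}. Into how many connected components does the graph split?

H is isolated — a component by itself.
Starting from D we can reach D, G. That is one component of size 2.
Starting from A we can reach A, J, K. That is one component of size 3.
Starting from B we can reach B, C, E, F, I. That is one component of size 5.
Total: 4 components.

4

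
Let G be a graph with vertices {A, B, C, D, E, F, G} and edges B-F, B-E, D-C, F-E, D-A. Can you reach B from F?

Yes

From F we can reach B, E, F, which includes B.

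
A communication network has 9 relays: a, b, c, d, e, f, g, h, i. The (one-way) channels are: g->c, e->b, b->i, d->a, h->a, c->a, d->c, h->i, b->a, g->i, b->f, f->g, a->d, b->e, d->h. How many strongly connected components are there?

5

{a, c, d, h} are all mutually reachable — one SCC of size 4.
{b, e} are all mutually reachable — one SCC of size 2.
{i} is an SCC by itself.
{g} is an SCC by itself.
{f} is an SCC by itself.
That gives 5 strongly connected components.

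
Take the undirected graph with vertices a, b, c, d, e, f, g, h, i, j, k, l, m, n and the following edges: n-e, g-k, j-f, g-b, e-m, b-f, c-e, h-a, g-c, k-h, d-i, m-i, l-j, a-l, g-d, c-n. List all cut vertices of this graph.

g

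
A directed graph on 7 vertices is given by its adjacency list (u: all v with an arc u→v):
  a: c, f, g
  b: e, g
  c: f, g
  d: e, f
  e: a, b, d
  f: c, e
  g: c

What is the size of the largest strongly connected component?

{a, b, c, d, e, f, g} are all mutually reachable — one SCC of size 7.
The largest has 7 vertices.

7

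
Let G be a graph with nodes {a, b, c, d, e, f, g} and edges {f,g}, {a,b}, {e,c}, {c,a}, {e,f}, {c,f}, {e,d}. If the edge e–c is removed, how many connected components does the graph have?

1

e and c are still connected via e-f-c, so the component count stays at 1.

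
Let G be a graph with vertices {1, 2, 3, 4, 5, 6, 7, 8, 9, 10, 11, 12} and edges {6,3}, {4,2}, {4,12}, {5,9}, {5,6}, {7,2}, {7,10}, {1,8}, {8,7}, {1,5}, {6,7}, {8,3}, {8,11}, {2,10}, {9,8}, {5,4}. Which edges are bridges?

11-8, 12-4

The edges on the cycle 5-9-8-3-6-5 are not bridges since each lies on that cycle.
But removing 11—8 disconnects 11 from 8; removing 4—12 disconnects 4 from 12 — these are bridges.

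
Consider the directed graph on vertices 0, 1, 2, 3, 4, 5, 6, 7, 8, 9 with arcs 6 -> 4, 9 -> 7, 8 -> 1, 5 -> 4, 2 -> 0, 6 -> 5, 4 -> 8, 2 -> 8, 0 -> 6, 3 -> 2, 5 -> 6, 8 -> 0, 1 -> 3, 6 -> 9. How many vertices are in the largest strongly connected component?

{0, 1, 2, 3, 4, 5, 6, 8} are all mutually reachable — one SCC of size 8.
{9} is an SCC by itself.
{7} is an SCC by itself.
The largest has 8 vertices.

8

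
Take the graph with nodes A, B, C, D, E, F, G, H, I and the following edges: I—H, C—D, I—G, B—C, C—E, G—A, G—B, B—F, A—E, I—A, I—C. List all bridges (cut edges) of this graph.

B-F, C-D, H-I

The edges on the cycle I-G-B-C-I are not bridges since each lies on that cycle.
But removing F—B disconnects F from B; removing D—C disconnects D from C; removing H—I disconnects H from I — these are bridges.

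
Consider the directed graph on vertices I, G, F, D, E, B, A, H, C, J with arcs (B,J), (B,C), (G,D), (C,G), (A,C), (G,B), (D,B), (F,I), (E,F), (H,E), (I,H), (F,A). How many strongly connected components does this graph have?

4

{E, F, H, I} are all mutually reachable — one SCC of size 4.
{B, C, D, G} are all mutually reachable — one SCC of size 4.
{A} is an SCC by itself.
{J} is an SCC by itself.
That gives 4 strongly connected components.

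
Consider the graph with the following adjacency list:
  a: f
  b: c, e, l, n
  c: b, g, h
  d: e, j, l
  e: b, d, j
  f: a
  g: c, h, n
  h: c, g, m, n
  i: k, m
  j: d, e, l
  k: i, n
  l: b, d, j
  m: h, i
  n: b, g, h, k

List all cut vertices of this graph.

b

Removing b increases the component count from 2 to 3, so b is a cut vertex.
By contrast removing m leaves 2 components; it is not a cut vertex. No other vertex is a cut vertex either.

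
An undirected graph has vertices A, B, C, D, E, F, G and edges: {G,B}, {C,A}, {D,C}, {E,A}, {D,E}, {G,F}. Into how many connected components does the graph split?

2

Starting from B we can reach B, F, G. That is one component of size 3.
Starting from A we can reach A, C, D, E. That is one component of size 4.
Total: 2 components.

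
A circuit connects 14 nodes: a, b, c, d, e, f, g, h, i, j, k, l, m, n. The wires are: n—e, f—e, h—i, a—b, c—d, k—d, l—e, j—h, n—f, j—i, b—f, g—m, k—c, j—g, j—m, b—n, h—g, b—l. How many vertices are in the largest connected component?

6

Starting from c we can reach c, d, k. That is one component of size 3.
Starting from g we can reach g, h, i, j, m. That is one component of size 5.
Starting from a we can reach a, b, e, f, l, n. That is one component of size 6.
The largest has 6 vertices.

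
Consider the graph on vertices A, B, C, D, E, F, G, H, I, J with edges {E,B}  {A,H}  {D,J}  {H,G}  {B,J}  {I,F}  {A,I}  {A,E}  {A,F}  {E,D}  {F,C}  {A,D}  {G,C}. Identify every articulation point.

A

Removing A increases the component count from 1 to 2, so A is a cut vertex.
By contrast removing F leaves 1 component; it is not a cut vertex. No other vertex is a cut vertex either.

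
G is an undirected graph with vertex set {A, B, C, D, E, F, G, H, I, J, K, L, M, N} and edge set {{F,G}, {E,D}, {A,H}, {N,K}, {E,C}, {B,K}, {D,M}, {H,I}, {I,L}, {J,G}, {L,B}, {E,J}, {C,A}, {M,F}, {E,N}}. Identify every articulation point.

E

Removing E increases the component count from 1 to 2, so E is a cut vertex.
By contrast removing F leaves 1 component; it is not a cut vertex. No other vertex is a cut vertex either.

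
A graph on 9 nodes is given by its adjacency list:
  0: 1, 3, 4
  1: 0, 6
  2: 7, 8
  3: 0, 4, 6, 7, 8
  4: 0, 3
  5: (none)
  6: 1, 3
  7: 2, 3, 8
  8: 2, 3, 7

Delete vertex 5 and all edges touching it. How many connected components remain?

1

With 5 gone, the remaining components are: {0, 1, 2, 3, 4, 6, 7, 8}.
That is 1 component.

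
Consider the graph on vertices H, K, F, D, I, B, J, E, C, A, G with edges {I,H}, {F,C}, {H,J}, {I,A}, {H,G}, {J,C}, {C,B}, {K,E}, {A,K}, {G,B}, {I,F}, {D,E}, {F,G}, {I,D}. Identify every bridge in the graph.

none

The edges on the cycle I-A-K-E-D-I are not bridges since each lies on that cycle.
Every edge lies on some cycle, so there are no bridges.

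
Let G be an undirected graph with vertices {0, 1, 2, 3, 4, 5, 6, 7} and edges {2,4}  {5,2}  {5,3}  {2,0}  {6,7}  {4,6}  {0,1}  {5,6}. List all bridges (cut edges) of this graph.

0-1, 0-2, 3-5, 6-7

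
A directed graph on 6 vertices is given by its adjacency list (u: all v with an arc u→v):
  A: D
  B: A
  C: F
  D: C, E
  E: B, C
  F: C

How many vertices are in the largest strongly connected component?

{A, B, D, E} are all mutually reachable — one SCC of size 4.
{C, F} are all mutually reachable — one SCC of size 2.
The largest has 4 vertices.

4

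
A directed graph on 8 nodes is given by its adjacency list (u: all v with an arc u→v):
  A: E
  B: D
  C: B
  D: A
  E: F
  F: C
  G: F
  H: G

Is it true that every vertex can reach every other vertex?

There is no directed path from G to H, so the graph is not strongly connected.

No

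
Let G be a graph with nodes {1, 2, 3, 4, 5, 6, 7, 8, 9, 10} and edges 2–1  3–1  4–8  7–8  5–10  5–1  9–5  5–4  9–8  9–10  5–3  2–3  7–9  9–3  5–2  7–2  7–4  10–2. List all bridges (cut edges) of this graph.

The edges on the cycle 5-10-2-3-1-5 are not bridges since each lies on that cycle.
Every edge lies on some cycle, so there are no bridges.

none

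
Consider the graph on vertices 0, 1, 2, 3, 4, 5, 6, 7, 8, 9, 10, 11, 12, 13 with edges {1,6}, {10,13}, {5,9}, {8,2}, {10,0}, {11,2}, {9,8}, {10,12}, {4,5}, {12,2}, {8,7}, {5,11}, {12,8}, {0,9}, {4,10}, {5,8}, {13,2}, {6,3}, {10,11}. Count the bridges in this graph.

The edges on the cycle 4-10-0-9-8-5-4 are not bridges since each lies on that cycle.
But removing 6 - 3 disconnects 6 from 3; removing 8 - 7 disconnects 8 from 7; removing 1 - 6 disconnects 1 from 6 — these are bridges.
That makes 3 bridges.

3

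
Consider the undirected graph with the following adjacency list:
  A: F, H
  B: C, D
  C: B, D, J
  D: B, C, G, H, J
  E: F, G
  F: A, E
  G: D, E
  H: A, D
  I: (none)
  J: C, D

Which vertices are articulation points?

D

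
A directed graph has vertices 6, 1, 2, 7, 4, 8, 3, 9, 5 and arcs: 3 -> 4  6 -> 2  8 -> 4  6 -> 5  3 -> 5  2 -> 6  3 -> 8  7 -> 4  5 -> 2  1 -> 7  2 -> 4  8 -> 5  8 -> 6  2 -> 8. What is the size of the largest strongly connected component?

{2, 5, 6, 8} are all mutually reachable — one SCC of size 4.
{9} is an SCC by itself.
{7} is an SCC by itself.
{3} is an SCC by itself.
{1} is an SCC by itself.
(and 1 more singleton SCC)
The largest has 4 vertices.

4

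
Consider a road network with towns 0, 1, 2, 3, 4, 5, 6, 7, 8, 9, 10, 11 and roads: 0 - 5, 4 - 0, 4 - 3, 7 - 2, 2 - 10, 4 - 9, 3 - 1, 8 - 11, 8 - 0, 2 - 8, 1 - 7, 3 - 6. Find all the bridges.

The edges on the cycle 4-3-1-7-2-8-0-4 are not bridges since each lies on that cycle.
But removing 4 - 9 disconnects 4 from 9; removing 3 - 6 disconnects 3 from 6; removing 0 - 5 disconnects 0 from 5; removing 10 - 2 disconnects 10 from 2 — these are bridges.
In total 5 edges are bridges.

0-5, 10-2, 11-8, 3-6, 4-9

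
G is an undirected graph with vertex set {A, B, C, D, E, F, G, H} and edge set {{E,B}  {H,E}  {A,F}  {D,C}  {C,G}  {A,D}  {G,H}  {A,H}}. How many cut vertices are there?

3

Removing A increases the component count from 1 to 2, so A is a cut vertex.
Removing E increases the component count from 1 to 2, so E is a cut vertex.
Removing H increases the component count from 1 to 2, so H is a cut vertex.
By contrast removing B leaves 1 component; it is not a cut vertex. No other vertex is a cut vertex either.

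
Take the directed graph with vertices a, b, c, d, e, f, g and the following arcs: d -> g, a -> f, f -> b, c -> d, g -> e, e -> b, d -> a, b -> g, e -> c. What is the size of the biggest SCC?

7

{a, b, c, d, e, f, g} are all mutually reachable — one SCC of size 7.
The largest has 7 vertices.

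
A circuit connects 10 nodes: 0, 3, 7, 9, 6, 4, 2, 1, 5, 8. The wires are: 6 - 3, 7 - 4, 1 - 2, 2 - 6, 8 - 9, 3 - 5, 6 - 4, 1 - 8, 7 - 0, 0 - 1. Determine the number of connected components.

1

Starting from 0 we can reach 0, 1, 2, 3, 4, 5, 6, 7, 8, 9. That is one component of size 10.
Total: 1 component.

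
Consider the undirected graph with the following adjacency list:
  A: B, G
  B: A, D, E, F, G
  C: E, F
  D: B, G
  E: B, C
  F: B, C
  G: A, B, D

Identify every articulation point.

Removing B increases the component count from 1 to 2, so B is a cut vertex.
By contrast removing C leaves 1 component; it is not a cut vertex. No other vertex is a cut vertex either.

B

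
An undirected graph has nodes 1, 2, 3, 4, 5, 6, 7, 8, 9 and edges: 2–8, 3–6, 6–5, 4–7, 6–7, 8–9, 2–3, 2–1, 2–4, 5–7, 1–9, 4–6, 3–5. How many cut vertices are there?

1

Removing 2 increases the component count from 1 to 2, so 2 is a cut vertex.
By contrast removing 6 leaves 1 component; it is not a cut vertex. No other vertex is a cut vertex either.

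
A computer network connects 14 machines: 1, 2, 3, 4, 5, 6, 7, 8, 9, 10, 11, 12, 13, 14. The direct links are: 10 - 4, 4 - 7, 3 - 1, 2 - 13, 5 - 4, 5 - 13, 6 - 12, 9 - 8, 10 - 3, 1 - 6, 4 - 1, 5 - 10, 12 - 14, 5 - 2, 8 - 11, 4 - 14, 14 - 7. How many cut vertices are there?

2

Removing 5 increases the component count from 2 to 3, so 5 is a cut vertex.
Removing 8 increases the component count from 2 to 3, so 8 is a cut vertex.
By contrast removing 4 leaves 2 components; it is not a cut vertex. No other vertex is a cut vertex either.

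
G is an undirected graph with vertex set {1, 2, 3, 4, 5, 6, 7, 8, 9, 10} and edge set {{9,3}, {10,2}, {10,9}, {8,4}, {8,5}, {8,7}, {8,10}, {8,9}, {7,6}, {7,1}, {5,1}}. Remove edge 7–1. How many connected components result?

1

7 and 1 are still connected via 7-8-5-1, so the component count stays at 1.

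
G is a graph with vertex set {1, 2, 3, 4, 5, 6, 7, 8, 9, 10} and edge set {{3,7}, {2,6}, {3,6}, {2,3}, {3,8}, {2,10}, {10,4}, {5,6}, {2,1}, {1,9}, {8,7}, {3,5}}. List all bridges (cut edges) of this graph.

1-2, 1-9, 10-2, 10-4

The edges on the cycle 2-3-5-6-2 are not bridges since each lies on that cycle.
But removing 2–10 disconnects 2 from 10; removing 9–1 disconnects 9 from 1; removing 2–1 disconnects 2 from 1; removing 4–10 disconnects 4 from 10 — these are bridges.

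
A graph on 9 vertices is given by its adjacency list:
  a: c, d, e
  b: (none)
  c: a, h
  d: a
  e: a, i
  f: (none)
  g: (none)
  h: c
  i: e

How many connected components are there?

f is isolated — a component by itself.
g is isolated — a component by itself.
b is isolated — a component by itself.
Starting from a we can reach a, c, d, e, h, i. That is one component of size 6.
Total: 4 components.

4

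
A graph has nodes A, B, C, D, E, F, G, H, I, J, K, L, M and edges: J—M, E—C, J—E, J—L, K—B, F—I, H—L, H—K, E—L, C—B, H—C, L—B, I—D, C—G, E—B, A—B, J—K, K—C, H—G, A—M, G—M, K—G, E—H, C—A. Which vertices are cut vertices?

Removing I increases the component count from 2 to 3, so I is a cut vertex.
By contrast removing A leaves 2 components; it is not a cut vertex. No other vertex is a cut vertex either.

I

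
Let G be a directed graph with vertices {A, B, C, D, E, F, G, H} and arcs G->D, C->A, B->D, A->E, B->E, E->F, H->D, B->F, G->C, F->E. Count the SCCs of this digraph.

7

{E, F} are all mutually reachable — one SCC of size 2.
{G} is an SCC by itself.
{C} is an SCC by itself.
{A} is an SCC by itself.
{B} is an SCC by itself.
(and 2 more singleton SCCs)
That gives 7 strongly connected components.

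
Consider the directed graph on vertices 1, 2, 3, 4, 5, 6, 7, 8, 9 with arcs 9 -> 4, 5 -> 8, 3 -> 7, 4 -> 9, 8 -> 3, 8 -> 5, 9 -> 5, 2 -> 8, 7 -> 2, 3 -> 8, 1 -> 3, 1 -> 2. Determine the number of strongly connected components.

4

{2, 3, 5, 7, 8} are all mutually reachable — one SCC of size 5.
{4, 9} are all mutually reachable — one SCC of size 2.
{1} is an SCC by itself.
{6} is an SCC by itself.
That gives 4 strongly connected components.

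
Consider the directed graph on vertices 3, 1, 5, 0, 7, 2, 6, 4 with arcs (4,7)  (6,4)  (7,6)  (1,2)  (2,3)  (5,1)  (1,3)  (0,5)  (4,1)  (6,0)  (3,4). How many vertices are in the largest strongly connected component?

{0, 1, 2, 3, 4, 5, 6, 7} are all mutually reachable — one SCC of size 8.
The largest has 8 vertices.

8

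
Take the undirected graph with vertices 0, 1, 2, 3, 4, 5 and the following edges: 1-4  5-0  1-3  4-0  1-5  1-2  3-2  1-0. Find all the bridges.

none

The edges on the cycle 1-3-2-1 are not bridges since each lies on that cycle.
Every edge lies on some cycle, so there are no bridges.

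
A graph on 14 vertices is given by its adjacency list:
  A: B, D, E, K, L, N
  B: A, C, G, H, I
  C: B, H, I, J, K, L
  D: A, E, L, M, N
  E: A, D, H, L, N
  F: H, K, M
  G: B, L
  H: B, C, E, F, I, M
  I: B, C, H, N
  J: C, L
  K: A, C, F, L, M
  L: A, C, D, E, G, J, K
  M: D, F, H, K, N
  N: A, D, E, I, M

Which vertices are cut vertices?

none

Removing G, for instance, still leaves 1 component. No single vertex removal increases the component count — the graph has no articulation points.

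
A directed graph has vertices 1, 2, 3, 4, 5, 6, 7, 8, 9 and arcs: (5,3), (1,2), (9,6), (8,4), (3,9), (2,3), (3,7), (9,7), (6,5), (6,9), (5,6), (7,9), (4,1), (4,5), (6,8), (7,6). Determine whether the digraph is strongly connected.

Yes

From 8 we can reach every vertex (1, 2, 3, 4, 5, 6, 7, 8, 9), and every vertex can reach 8 (1, 2, 3, 4, 5, 6, 7, 8, 9). So the whole graph is one strongly connected component.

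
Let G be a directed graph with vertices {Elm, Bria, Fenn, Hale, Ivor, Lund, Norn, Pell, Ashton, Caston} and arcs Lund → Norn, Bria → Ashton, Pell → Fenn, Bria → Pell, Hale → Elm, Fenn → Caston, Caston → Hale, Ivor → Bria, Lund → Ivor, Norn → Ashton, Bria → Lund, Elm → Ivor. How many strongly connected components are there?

{Elm, Bria, Fenn, Hale, Ivor, Lund, Pell, Caston} are all mutually reachable — one SCC of size 8.
{Ashton} is an SCC by itself.
{Norn} is an SCC by itself.
That gives 3 strongly connected components.

3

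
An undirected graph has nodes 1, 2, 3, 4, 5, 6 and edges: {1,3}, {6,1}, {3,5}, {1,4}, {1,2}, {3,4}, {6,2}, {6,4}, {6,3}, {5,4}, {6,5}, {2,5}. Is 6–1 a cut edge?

After removing 6–1, the path 6-2-1 still connects them, so the edge is not a bridge.

No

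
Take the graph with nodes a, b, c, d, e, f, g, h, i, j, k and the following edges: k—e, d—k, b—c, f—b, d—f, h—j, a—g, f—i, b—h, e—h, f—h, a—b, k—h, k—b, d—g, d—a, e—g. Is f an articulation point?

Deleting f raises the number of components from 1 to 2, so f is a cut vertex.

Yes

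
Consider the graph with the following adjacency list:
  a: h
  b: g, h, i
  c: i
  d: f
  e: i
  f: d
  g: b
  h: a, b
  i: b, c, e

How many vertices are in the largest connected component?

Starting from d we can reach d, f. That is one component of size 2.
Starting from a we can reach a, b, c, e, g, h, i. That is one component of size 7.
The largest has 7 vertices.

7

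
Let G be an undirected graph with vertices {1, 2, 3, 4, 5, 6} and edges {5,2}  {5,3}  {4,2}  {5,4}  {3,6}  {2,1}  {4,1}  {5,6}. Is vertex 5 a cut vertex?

Deleting 5 raises the number of components from 1 to 2, so 5 is a cut vertex.

Yes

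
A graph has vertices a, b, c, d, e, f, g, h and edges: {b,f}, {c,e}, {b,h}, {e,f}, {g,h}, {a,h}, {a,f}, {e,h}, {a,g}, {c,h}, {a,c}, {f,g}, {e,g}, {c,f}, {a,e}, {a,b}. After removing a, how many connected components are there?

2

With a gone, the remaining components are: {d}; {b, c, e, f, g, h}.
That is 2 components.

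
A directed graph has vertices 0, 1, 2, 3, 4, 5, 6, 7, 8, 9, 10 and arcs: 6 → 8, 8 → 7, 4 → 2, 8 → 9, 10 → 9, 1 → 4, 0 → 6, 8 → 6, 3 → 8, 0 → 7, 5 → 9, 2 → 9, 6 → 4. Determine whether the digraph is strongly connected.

There is no directed path from 4 to 3, so the graph is not strongly connected.

No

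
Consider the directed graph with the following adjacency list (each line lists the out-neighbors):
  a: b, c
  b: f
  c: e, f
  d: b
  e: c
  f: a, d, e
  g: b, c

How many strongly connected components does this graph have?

2

{a, b, c, d, e, f} are all mutually reachable — one SCC of size 6.
{g} is an SCC by itself.
That gives 2 strongly connected components.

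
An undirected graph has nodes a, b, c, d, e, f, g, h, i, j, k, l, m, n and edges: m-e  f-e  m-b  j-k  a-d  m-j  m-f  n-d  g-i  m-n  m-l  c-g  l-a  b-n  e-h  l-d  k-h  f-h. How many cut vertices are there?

2

Removing g increases the component count from 2 to 3, so g is a cut vertex.
Removing m increases the component count from 2 to 3, so m is a cut vertex.
By contrast removing i leaves 2 components; it is not a cut vertex. No other vertex is a cut vertex either.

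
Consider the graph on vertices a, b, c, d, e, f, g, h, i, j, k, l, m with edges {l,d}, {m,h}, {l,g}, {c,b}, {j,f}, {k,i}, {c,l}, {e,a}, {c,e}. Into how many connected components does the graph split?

4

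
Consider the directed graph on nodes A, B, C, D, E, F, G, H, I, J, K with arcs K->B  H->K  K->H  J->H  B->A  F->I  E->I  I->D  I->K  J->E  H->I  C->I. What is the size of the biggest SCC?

3

{H, I, K} are all mutually reachable — one SCC of size 3.
{A} is an SCC by itself.
{E} is an SCC by itself.
{F} is an SCC by itself.
{D} is an SCC by itself.
(and 4 more singleton SCCs)
The largest has 3 vertices.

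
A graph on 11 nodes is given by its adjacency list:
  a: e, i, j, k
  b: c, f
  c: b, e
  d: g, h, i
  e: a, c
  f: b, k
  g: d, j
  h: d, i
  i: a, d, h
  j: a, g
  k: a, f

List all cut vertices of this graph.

Removing a increases the component count from 1 to 2, so a is a cut vertex.
By contrast removing c leaves 1 component; it is not a cut vertex. No other vertex is a cut vertex either.

a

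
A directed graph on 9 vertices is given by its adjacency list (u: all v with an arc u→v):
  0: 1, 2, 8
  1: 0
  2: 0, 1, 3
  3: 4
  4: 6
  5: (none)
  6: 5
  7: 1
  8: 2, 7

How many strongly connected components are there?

5

{0, 1, 2, 7, 8} are all mutually reachable — one SCC of size 5.
{5} is an SCC by itself.
{6} is an SCC by itself.
{4} is an SCC by itself.
{3} is an SCC by itself.
That gives 5 strongly connected components.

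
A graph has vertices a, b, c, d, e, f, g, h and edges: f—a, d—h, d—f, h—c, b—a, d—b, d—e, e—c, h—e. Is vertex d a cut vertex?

Yes

Deleting d raises the number of components from 2 to 3, so d is a cut vertex.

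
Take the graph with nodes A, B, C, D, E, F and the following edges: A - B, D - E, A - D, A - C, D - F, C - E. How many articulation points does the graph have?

2

Removing A increases the component count from 1 to 2, so A is a cut vertex.
Removing D increases the component count from 1 to 2, so D is a cut vertex.
By contrast removing E leaves 1 component; it is not a cut vertex. No other vertex is a cut vertex either.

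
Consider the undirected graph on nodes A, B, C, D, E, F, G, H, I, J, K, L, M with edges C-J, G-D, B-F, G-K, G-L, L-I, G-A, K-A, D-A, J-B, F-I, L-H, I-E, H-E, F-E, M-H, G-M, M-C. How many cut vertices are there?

Removing G increases the component count from 1 to 2, so G is a cut vertex.
By contrast removing F leaves 1 component; it is not a cut vertex. No other vertex is a cut vertex either.

1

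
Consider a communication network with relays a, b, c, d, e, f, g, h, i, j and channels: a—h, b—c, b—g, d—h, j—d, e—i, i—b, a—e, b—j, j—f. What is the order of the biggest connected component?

Starting from a we can reach a, b, c, d, e, f, g, h, i, j. That is one component of size 10.
The largest has 10 vertices.

10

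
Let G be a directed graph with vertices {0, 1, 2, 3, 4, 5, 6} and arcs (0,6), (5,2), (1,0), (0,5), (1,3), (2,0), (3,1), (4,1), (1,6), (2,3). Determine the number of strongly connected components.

{0, 1, 2, 3, 5} are all mutually reachable — one SCC of size 5.
{4} is an SCC by itself.
{6} is an SCC by itself.
That gives 3 strongly connected components.

3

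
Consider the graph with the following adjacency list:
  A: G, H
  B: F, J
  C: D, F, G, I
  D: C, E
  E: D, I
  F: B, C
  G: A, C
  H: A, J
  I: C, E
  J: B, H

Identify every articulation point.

C

Removing C increases the component count from 1 to 2, so C is a cut vertex.
By contrast removing B leaves 1 component; it is not a cut vertex. No other vertex is a cut vertex either.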